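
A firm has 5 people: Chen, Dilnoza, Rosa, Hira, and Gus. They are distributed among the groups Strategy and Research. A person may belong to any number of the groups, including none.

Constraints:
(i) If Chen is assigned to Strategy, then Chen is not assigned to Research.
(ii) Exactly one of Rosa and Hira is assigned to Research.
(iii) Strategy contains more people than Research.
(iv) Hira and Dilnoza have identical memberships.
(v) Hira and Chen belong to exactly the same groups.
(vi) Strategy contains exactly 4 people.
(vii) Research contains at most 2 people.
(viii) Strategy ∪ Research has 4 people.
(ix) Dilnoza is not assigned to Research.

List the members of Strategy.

Strategy = {Chen, Dilnoza, Hira, Rosa}

From (ix): Dilnoza ∉ Research.
(iv): Hira matches Dilnoza: Hira ∉ Research.
(v): Chen matches Hira: Chen ∉ Research.
(ii) (exactly one): Rosa ∈ Research.
Suppose Chen ∉ Strategy: no assignment then satisfies all the clues, so Chen ∈ Strategy.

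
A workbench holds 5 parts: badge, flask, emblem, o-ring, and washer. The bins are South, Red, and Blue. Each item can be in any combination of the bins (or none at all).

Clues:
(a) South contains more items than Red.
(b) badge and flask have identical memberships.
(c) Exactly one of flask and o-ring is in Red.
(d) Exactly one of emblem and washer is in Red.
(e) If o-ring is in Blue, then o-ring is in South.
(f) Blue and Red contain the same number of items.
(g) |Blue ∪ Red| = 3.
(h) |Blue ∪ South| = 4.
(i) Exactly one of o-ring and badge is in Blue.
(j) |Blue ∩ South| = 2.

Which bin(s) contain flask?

flask: South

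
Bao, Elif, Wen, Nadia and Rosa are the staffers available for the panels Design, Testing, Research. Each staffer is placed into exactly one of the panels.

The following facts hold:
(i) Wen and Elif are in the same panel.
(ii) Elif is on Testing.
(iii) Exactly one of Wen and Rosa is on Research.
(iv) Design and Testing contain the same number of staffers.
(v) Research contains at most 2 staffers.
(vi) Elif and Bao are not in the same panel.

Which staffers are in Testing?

From (ii): Elif ∈ Testing.
(i): Wen matches Elif: Wen ∉ Design.
(i): Wen matches Elif: Wen ∈ Testing.
(iii) (exactly one): Rosa ∈ Research.
(vi): Bao ∉ Testing.
Suppose Nadia ∈ Testing: no assignment then satisfies all the clues, so Nadia ∉ Testing.

Testing = {Elif, Wen}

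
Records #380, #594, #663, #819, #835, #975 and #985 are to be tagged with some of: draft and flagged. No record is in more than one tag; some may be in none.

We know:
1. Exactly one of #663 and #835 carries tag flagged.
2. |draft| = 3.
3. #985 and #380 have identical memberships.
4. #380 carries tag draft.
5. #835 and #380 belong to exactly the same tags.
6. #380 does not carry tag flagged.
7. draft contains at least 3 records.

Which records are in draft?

From (4): #380 ∈ draft.
(3): #985 matches #380: #985 ∈ draft.
(5): #835 matches #380: #835 ∈ draft.
(1) (exactly one): #663 ∈ flagged.
(2): draft already has 3, so the rest are out.

draft = {#380, #835, #985}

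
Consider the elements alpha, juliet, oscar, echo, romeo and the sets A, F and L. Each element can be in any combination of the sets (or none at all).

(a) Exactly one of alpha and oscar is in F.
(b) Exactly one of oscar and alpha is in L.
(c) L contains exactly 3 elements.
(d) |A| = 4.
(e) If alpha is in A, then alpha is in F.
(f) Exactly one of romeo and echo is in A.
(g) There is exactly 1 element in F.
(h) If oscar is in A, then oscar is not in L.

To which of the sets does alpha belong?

alpha: A, F, L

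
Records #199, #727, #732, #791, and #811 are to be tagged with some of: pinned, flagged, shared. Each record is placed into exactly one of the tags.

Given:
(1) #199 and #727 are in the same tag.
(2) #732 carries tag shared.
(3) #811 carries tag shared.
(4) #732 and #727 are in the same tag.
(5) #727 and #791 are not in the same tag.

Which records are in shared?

shared = {#199, #727, #732, #811}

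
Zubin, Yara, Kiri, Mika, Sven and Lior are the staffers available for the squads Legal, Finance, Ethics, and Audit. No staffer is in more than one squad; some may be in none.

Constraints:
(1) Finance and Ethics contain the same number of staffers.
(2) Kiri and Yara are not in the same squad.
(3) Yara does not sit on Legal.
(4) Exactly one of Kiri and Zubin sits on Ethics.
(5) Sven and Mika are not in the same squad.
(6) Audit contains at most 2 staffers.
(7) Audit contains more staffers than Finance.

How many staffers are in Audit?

2

From (3): Yara ∉ Legal.
Suppose Yara ∈ Ethics: no assignment then satisfies all the clues, so Yara ∉ Ethics.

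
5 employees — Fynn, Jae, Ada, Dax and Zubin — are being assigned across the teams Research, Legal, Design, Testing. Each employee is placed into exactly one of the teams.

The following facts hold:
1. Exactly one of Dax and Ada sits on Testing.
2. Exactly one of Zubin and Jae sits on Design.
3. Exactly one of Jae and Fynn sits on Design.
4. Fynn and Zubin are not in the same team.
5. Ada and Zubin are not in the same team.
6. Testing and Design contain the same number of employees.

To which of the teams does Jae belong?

Jae: Design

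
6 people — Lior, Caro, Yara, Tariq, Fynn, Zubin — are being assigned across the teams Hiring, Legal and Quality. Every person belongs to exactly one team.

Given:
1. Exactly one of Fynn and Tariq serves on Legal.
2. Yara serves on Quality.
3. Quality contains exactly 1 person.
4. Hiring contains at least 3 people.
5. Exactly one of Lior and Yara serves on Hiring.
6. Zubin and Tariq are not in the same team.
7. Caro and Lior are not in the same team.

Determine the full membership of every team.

Hiring = {Fynn, Lior, Zubin}; Legal = {Caro, Tariq}; Quality = {Yara}

From (2): Yara ∈ Quality.
(3): Quality already has 1, so the rest are out.
(5) (exactly one): Lior ∈ Hiring.
(7): Caro ∉ Hiring.
Only one team left: Caro ∈ Legal.
Suppose Tariq ∈ Hiring: no assignment then satisfies all the clues, so Tariq ∉ Hiring.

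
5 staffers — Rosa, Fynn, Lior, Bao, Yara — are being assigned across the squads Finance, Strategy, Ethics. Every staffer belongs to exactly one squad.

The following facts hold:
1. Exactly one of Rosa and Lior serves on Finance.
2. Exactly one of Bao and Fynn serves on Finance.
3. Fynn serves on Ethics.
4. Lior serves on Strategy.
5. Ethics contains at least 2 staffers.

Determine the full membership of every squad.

Finance = {Bao, Rosa}; Strategy = {Lior}; Ethics = {Fynn, Yara}

From (3): Fynn ∈ Ethics.
From (4): Lior ∈ Strategy.
(1) (exactly one): Rosa ∈ Finance.
(2) (exactly one): Bao ∈ Finance.
(5): only 2 candidates remain for Ethics, so all are in.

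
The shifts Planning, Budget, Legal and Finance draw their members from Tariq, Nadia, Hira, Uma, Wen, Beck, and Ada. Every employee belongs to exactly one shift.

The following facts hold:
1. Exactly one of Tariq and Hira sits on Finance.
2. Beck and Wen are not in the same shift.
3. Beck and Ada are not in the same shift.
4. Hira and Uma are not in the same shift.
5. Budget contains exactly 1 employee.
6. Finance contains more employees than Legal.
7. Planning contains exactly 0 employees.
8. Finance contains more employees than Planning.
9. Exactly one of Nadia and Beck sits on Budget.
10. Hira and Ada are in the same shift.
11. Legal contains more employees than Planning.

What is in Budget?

Budget = {Beck}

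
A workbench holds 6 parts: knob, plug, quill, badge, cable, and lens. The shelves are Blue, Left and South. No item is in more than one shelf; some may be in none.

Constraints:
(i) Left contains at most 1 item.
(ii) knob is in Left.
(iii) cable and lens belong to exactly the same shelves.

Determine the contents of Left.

Left = {knob}

From (ii): knob ∈ Left.
(i): Left already has 1, so the rest are out.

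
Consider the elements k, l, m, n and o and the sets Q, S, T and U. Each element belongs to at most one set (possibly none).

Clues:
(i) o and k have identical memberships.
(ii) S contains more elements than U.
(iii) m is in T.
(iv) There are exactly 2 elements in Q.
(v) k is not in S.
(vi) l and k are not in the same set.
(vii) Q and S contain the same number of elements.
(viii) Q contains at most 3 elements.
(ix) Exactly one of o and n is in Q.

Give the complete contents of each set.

From (iii): m ∈ T.
From (v): k ∉ S.
(i): o matches k: o ∉ S.
Suppose k ∉ Q: no assignment then satisfies all the clues, so k ∈ Q.

Q = {k, o}; S = {l, n}; T = {m}; U = {}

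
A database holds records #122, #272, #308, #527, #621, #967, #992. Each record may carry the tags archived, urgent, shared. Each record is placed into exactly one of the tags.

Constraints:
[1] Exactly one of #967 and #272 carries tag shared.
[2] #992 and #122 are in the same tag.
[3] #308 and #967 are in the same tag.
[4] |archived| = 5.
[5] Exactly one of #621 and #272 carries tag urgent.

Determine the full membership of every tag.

archived = {#122, #308, #527, #967, #992}; urgent = {#621}; shared = {#272}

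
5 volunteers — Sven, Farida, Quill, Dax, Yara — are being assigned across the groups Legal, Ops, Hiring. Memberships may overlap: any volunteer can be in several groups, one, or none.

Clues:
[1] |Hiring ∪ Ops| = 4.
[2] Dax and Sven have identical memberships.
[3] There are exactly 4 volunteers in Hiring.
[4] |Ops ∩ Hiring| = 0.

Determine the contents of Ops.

Ops = {}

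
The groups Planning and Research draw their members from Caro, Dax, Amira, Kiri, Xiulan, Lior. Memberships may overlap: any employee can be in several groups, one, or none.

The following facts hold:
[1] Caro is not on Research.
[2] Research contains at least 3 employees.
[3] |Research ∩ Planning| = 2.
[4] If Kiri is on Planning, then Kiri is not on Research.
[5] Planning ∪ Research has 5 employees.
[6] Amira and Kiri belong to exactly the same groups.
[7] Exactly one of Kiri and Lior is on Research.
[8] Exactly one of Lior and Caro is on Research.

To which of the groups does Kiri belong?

From (1): Caro ∉ Research.
(8) (exactly one): Lior ∈ Research.
(7) (exactly one): Kiri ∉ Research.
(6): Amira matches Kiri: Amira ∉ Research.
(2): only 3 candidates remain for Research, so all are in.
Suppose Kiri ∉ Planning: no assignment then satisfies all the clues, so Kiri ∈ Planning.

Kiri: Planning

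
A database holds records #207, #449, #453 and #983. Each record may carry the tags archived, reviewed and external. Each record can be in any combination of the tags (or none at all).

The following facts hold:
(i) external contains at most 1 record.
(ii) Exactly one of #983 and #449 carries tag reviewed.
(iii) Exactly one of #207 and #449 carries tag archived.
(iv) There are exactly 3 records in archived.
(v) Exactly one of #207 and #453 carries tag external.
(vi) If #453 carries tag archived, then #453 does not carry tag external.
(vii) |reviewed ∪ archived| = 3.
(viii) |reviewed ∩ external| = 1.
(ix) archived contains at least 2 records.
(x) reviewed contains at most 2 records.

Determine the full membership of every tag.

archived = {#207, #453, #983}; reviewed = {#207, #983}; external = {#207}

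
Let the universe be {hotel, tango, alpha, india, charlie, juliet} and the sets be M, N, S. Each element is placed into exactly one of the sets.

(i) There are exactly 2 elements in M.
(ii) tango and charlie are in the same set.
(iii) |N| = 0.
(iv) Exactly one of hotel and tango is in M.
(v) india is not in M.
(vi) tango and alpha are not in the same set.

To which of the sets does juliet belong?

juliet: S

From (v): india ∉ M.
(iii): N already has 0, so the rest are out.
Only one set left: india ∈ S.
Suppose juliet ∈ M: no assignment then satisfies all the clues, so juliet ∉ M.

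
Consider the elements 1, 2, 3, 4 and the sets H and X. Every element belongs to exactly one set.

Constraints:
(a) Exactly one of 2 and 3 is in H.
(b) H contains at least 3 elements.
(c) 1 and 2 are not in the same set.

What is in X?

X = {2}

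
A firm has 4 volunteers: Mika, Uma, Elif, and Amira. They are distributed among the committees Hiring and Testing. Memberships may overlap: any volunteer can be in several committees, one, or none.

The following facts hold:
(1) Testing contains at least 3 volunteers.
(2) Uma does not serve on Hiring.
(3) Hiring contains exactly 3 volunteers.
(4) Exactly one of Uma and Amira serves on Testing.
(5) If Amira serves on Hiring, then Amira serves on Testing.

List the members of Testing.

Testing = {Amira, Elif, Mika}

From (2): Uma ∉ Hiring.
(3): only 3 candidates remain for Hiring, so all are in.
(5): Amira ∈ Testing.
(4) (exactly one): Uma ∉ Testing.
(1): only 3 candidates remain for Testing, so all are in.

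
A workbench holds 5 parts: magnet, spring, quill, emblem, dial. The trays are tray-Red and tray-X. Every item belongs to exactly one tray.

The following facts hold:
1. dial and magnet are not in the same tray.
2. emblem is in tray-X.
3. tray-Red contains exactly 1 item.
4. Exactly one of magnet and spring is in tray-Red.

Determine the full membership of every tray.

tray-Red = {magnet}; tray-X = {dial, emblem, quill, spring}

From (2): emblem ∈ tray-X.
Suppose magnet ∉ tray-Red: no assignment then satisfies all the clues, so magnet ∈ tray-Red.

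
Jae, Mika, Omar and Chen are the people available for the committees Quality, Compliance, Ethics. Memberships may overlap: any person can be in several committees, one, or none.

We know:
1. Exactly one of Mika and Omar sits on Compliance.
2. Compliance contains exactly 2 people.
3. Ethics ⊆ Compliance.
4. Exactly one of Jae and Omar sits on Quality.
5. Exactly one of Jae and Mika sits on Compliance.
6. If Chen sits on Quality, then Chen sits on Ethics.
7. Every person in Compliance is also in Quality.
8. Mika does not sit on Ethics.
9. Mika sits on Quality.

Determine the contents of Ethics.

Ethics = {Chen}

From (8): Mika ∉ Ethics.
From (9): Mika ∈ Quality.
Suppose Jae ∈ Ethics: no assignment then satisfies all the clues, so Jae ∉ Ethics.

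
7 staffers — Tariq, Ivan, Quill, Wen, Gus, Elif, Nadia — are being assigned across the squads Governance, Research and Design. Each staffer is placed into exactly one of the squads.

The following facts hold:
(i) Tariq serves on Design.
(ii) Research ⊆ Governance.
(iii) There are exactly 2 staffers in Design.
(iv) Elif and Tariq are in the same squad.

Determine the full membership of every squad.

Governance = {Gus, Ivan, Nadia, Quill, Wen}; Research = {}; Design = {Elif, Tariq}

From (i): Tariq ∈ Design.
(iv): Elif matches Tariq: Elif ∉ Governance.
(iv): Elif matches Tariq: Elif ∉ Research.
(iv): Elif matches Tariq: Elif ∈ Design.
(iii): Design already has 2, so the rest are out.
Suppose Ivan ∉ Governance: no assignment then satisfies all the clues, so Ivan ∈ Governance.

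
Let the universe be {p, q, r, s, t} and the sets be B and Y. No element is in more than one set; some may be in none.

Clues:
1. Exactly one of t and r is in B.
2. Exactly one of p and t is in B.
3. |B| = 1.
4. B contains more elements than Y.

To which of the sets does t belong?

t: B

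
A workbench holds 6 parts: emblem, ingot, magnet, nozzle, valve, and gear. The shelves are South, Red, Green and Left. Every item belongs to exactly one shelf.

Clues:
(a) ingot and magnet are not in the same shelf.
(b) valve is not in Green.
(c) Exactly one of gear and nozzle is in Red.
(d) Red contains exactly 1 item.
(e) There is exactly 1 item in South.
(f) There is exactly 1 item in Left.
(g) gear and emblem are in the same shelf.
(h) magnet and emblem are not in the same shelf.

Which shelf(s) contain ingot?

ingot: Green

From (b): valve ∉ Green.
Suppose ingot ∈ South: no assignment then satisfies all the clues, so ingot ∉ South.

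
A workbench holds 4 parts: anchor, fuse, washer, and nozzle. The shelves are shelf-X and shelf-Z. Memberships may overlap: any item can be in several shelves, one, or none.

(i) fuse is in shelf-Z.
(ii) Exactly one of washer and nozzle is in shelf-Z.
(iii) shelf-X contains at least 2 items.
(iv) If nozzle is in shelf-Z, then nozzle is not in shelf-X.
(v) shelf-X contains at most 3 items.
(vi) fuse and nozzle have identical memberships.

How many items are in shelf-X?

2

From (i): fuse ∈ shelf-Z.
(vi): nozzle matches fuse: nozzle ∈ shelf-Z.
(ii) (exactly one): washer ∉ shelf-Z.
(iv): nozzle ∉ shelf-X.
(vi): fuse matches nozzle: fuse ∉ shelf-X.
(iii): only 2 candidates remain for shelf-X, so all are in.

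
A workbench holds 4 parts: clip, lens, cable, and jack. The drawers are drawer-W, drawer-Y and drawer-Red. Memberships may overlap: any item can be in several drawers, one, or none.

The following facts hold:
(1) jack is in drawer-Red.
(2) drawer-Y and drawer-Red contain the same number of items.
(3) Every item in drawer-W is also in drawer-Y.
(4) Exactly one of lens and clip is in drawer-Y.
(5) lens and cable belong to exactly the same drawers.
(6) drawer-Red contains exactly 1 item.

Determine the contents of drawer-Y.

drawer-Y = {clip}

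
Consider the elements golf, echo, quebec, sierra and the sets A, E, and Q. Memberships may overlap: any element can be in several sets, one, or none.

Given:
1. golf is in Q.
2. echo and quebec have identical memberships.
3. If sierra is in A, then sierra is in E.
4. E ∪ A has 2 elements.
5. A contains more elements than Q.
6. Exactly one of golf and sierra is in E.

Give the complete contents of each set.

A = {golf, sierra}; E = {sierra}; Q = {golf}

From (1): golf ∈ Q.
Suppose golf ∉ A: no assignment then satisfies all the clues, so golf ∈ A.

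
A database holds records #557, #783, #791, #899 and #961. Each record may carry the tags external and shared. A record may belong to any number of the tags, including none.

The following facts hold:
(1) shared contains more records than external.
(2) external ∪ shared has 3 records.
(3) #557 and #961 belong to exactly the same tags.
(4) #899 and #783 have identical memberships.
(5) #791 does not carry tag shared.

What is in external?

external = {#791}

From (5): #791 ∉ shared.
Suppose #557 ∈ external: no assignment then satisfies all the clues, so #557 ∉ external.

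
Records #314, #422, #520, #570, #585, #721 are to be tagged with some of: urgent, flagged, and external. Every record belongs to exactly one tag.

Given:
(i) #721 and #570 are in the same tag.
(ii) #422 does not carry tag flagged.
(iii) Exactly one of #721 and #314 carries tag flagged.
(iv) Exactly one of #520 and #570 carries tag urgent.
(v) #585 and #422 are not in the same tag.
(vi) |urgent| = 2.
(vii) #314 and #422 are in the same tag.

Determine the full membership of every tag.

From (ii): #422 ∉ flagged.
(vii): #314 matches #422: #314 ∉ flagged.
(iii) (exactly one): #721 ∈ flagged.
(i): #570 matches #721: #570 ∉ urgent.
(i): #570 matches #721: #570 ∈ flagged.
(iv) (exactly one): #520 ∈ urgent.
Suppose #314 ∈ urgent: no assignment then satisfies all the clues, so #314 ∉ urgent.

urgent = {#520, #585}; flagged = {#570, #721}; external = {#314, #422}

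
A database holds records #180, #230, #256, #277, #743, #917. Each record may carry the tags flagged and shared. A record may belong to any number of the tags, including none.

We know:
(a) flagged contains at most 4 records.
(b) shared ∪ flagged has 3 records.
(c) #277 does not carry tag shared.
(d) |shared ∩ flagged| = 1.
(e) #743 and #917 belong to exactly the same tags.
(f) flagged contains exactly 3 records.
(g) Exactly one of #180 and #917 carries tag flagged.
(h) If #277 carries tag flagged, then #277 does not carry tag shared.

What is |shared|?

1

From (c): #277 ∉ shared.
Suppose #743 ∈ shared: no assignment then satisfies all the clues, so #743 ∉ shared.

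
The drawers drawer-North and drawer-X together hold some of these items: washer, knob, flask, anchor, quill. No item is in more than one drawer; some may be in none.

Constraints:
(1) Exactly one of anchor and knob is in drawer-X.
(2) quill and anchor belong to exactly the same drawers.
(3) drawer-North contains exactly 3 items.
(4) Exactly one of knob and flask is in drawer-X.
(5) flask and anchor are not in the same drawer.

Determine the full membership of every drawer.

drawer-North = {anchor, quill, washer}; drawer-X = {knob}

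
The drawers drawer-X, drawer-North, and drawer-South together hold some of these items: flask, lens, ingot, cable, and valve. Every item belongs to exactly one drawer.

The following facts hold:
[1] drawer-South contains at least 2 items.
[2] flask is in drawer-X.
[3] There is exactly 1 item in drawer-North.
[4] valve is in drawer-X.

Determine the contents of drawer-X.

From (2): flask ∈ drawer-X.
From (4): valve ∈ drawer-X.
Suppose lens ∈ drawer-X: no assignment then satisfies all the clues, so lens ∉ drawer-X.

drawer-X = {flask, valve}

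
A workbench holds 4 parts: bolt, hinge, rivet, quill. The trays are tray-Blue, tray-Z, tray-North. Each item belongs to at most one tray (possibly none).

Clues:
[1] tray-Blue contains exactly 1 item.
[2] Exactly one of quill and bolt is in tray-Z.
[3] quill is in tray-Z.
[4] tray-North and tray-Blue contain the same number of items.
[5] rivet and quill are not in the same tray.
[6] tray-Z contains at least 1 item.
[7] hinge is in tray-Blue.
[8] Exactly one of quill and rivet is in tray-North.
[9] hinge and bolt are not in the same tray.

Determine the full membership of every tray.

From (3): quill ∈ tray-Z.
From (7): hinge ∈ tray-Blue.
(1): tray-Blue already has 1, so the rest are out.
(2) (exactly one): bolt ∉ tray-Z.
(5): rivet ∉ tray-Z.
(8) (exactly one): rivet ∈ tray-North.
Suppose bolt ∈ tray-North: no assignment then satisfies all the clues, so bolt ∉ tray-North.

tray-Blue = {hinge}; tray-Z = {quill}; tray-North = {rivet}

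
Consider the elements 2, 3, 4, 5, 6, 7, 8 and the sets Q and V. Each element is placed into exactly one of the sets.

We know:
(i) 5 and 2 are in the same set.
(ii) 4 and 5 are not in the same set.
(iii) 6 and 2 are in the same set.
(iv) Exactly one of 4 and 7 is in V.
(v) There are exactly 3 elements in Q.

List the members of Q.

Q = {3, 4, 8}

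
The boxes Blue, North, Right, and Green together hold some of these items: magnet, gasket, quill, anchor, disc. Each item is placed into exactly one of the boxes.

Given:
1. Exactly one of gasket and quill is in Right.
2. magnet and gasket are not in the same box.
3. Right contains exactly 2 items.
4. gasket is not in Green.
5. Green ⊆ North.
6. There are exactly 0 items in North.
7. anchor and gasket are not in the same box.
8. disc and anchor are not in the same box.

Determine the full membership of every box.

Blue = {anchor, magnet, quill}; North = {}; Right = {disc, gasket}; Green = {}

From (4): gasket ∉ Green.
(6): North already has 0, so the rest are out.
(5) contrapositive: magnet ∉ Green.
(5) contrapositive: quill ∉ Green.
(5) contrapositive: anchor ∉ Green.
(5) contrapositive: disc ∉ Green.
Suppose magnet ∉ Blue: no assignment then satisfies all the clues, so magnet ∈ Blue.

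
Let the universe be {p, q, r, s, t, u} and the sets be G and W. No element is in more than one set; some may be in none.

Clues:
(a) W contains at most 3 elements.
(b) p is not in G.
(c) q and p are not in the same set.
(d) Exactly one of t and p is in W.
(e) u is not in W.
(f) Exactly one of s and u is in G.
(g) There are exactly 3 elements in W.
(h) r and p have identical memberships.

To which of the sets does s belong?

s: W

From (b): p ∉ G.
From (e): u ∉ W.
(h): r matches p: r ∉ G.
Suppose s ∈ G: no assignment then satisfies all the clues, so s ∉ G.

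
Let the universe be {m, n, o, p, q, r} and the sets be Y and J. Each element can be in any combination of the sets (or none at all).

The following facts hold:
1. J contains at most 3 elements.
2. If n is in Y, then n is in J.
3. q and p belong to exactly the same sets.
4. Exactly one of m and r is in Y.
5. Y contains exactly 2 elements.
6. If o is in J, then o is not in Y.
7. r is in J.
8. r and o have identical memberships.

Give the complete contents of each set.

From (7): r ∈ J.
(8): o matches r: o ∈ J.
(6): o ∉ Y.
(8): r matches o: r ∉ Y.
(4) (exactly one): m ∈ Y.
Suppose m ∈ J: no assignment then satisfies all the clues, so m ∉ J.

Y = {m, n}; J = {n, o, r}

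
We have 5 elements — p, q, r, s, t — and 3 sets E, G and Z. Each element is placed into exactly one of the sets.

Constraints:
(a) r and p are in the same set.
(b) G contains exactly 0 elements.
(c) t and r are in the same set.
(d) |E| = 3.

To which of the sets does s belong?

s: Z

(b): G already has 0, so the rest are out.
Suppose s ∈ E: no assignment then satisfies all the clues, so s ∉ E.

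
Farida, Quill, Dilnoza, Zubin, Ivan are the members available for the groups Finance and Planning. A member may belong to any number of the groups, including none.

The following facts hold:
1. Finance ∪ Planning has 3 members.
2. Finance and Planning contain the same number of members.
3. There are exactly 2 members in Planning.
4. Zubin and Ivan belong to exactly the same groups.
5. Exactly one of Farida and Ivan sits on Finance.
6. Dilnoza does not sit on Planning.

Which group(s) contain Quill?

Quill: Planning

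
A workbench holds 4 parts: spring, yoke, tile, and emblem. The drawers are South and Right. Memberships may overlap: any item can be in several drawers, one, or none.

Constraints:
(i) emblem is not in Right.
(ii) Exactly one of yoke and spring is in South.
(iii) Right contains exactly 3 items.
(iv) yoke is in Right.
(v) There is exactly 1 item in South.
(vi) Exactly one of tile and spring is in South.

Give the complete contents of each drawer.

South = {spring}; Right = {spring, tile, yoke}

From (i): emblem ∉ Right.
From (iv): yoke ∈ Right.
(iii): only 3 candidates remain for Right, so all are in.
Suppose spring ∉ South: no assignment then satisfies all the clues, so spring ∈ South.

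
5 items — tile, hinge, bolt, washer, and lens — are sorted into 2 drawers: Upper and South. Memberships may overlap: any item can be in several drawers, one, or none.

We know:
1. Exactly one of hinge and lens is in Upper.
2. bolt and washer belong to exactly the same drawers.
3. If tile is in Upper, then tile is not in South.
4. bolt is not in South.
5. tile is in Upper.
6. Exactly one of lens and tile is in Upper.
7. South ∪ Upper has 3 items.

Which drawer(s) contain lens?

lens: South

From (4): bolt ∉ South.
From (5): tile ∈ Upper.
(2): washer matches bolt: washer ∉ South.
(3): tile ∉ South.
(6) (exactly one): lens ∉ Upper.
(1) (exactly one): hinge ∈ Upper.
Suppose lens ∉ South: no assignment then satisfies all the clues, so lens ∈ South.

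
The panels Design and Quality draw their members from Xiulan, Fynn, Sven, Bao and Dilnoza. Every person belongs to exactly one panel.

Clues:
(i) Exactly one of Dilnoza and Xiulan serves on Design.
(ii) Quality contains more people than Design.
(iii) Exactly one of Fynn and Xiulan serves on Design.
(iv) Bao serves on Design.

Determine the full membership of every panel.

From (iv): Bao ∈ Design.
Suppose Xiulan ∉ Design: no assignment then satisfies all the clues, so Xiulan ∈ Design.

Design = {Bao, Xiulan}; Quality = {Dilnoza, Fynn, Sven}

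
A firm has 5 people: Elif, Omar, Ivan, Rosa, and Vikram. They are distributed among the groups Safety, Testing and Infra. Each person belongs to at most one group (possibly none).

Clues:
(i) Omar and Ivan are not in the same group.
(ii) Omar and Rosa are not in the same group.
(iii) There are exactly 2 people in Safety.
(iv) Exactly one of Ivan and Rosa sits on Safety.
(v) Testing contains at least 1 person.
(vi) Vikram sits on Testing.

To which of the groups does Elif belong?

Elif: Safety

From (vi): Vikram ∈ Testing.
Suppose Elif ∉ Safety: no assignment then satisfies all the clues, so Elif ∈ Safety.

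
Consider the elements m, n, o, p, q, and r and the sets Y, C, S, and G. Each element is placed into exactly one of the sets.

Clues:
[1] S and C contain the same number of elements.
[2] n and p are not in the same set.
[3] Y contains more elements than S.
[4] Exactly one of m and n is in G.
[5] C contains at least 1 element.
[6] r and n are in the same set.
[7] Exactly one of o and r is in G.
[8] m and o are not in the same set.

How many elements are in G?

2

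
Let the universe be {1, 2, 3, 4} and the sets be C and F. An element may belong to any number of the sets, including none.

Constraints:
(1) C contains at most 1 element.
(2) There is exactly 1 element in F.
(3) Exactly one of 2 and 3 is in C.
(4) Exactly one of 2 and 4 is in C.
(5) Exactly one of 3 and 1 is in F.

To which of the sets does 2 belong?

2: C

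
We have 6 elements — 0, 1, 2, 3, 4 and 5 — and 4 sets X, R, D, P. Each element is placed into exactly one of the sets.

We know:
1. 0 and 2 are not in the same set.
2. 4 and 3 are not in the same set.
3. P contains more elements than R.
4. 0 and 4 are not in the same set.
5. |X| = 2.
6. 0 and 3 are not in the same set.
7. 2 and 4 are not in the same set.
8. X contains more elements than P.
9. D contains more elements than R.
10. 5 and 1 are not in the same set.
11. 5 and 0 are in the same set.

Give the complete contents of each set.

X = {0, 5}; R = {}; D = {1, 2, 3}; P = {4}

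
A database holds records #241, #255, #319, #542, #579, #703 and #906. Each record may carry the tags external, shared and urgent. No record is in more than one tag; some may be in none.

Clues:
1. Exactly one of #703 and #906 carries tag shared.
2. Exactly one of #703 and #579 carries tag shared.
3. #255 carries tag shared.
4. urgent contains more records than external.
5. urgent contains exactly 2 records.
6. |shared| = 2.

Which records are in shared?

shared = {#255, #703}

From (3): #255 ∈ shared.
Suppose #241 ∈ shared: no assignment then satisfies all the clues, so #241 ∉ shared.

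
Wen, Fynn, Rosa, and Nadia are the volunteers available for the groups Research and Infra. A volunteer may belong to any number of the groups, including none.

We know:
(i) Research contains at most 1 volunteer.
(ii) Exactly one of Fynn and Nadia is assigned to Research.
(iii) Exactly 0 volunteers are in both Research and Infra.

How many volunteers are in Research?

1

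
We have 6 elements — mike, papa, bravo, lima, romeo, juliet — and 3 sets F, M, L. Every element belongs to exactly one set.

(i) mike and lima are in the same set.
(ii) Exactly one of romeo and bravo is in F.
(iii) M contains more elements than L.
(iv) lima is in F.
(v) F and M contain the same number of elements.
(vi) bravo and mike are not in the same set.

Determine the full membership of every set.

F = {lima, mike, romeo}; M = {bravo, juliet, papa}; L = {}

From (iv): lima ∈ F.
(i): mike matches lima: mike ∈ F.
(vi): bravo ∉ F.
(ii) (exactly one): romeo ∈ F.
Suppose papa ∈ F: no assignment then satisfies all the clues, so papa ∉ F.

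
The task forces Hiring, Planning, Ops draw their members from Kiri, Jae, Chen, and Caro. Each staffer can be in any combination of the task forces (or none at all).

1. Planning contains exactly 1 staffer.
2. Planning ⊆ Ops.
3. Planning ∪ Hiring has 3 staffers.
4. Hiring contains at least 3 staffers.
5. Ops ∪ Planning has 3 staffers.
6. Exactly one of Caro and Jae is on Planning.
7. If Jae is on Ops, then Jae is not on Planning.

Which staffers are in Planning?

Planning = {Caro}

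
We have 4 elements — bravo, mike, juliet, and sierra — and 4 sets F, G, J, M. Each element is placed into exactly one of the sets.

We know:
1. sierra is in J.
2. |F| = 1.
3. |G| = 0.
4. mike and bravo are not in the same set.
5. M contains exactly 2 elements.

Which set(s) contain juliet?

From (1): sierra ∈ J.
(3): G already has 0, so the rest are out.
Suppose juliet ∈ F: no assignment then satisfies all the clues, so juliet ∉ F.

juliet: M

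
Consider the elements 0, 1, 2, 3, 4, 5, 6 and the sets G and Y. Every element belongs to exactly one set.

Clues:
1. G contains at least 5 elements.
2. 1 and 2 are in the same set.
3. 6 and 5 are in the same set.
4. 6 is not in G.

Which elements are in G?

From (4): 6 ∉ G.
(3): 5 matches 6: 5 ∉ G.
Only one set left: 5 ∈ Y.
Only one set left: 6 ∈ Y.
(1): only 5 candidates remain for G, so all are in.

G = {0, 1, 2, 3, 4}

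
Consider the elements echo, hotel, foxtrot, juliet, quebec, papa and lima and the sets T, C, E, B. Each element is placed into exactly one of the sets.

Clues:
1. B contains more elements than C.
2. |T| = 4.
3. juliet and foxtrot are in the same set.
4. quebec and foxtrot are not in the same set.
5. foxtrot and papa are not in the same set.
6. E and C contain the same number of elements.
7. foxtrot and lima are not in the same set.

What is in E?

E = {}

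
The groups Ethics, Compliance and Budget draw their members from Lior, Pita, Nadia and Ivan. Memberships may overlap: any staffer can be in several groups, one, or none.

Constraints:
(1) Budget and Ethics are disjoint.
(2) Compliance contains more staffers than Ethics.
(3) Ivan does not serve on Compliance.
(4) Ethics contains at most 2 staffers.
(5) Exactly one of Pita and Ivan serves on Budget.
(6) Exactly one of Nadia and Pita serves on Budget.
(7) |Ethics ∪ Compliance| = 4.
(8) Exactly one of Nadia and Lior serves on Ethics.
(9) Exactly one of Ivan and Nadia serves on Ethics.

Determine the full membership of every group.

Ethics = {Ivan, Lior}; Compliance = {Lior, Nadia, Pita}; Budget = {Pita}

From (3): Ivan ∉ Compliance.
Suppose Lior ∉ Ethics: no assignment then satisfies all the clues, so Lior ∈ Ethics.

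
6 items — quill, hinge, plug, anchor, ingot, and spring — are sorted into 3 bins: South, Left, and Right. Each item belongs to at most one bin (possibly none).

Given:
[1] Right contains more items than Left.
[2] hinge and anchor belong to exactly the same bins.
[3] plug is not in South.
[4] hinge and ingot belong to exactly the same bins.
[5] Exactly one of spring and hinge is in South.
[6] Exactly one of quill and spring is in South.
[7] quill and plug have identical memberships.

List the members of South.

South = {spring}

From (3): plug ∉ South.
(7): quill matches plug: quill ∉ South.
(6) (exactly one): spring ∈ South.
(5) (exactly one): hinge ∉ South.
(2): anchor matches hinge: anchor ∉ South.
(4): ingot matches hinge: ingot ∉ South.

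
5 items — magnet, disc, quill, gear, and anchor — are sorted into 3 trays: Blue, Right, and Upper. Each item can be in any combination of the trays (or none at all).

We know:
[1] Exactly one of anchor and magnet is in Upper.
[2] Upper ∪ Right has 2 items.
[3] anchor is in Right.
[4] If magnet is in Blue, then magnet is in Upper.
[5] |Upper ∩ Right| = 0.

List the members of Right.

From (3): anchor ∈ Right.
Suppose magnet ∈ Right: no assignment then satisfies all the clues, so magnet ∉ Right.

Right = {anchor}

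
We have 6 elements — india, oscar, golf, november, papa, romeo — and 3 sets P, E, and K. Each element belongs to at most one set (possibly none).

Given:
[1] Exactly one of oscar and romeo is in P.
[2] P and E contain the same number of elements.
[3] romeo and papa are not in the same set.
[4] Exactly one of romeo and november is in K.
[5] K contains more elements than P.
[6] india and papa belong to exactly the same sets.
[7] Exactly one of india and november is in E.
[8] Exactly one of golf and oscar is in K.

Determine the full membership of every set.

P = {oscar}; E = {november}; K = {golf, romeo}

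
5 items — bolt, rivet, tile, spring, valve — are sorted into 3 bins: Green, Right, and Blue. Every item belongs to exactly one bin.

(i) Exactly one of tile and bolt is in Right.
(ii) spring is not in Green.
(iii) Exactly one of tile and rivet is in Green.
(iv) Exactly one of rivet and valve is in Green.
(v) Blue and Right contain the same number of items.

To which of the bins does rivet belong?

From (ii): spring ∉ Green.
Suppose rivet ∉ Green: no assignment then satisfies all the clues, so rivet ∈ Green.

rivet: Green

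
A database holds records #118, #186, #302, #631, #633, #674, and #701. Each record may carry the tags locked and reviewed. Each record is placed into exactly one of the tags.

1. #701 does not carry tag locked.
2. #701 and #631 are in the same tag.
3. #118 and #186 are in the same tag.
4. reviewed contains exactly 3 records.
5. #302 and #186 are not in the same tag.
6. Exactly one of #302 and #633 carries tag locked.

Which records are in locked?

locked = {#118, #186, #633, #674}

From (1): #701 ∉ locked.
(2): #631 matches #701: #631 ∉ locked.
Only one tag left: #631 ∈ reviewed.
Only one tag left: #701 ∈ reviewed.
Suppose #118 ∉ locked: no assignment then satisfies all the clues, so #118 ∈ locked.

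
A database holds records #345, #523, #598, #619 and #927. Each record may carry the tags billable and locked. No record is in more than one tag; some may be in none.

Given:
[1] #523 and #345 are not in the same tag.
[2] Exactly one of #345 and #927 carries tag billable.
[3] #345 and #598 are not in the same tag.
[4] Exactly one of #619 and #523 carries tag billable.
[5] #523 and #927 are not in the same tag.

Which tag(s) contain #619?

#619: billable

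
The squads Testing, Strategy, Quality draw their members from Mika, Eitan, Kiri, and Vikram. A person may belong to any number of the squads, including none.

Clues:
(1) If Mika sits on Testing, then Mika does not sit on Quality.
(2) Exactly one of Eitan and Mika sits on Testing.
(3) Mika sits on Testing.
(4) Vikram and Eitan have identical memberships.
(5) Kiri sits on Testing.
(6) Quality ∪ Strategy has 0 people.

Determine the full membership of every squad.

Testing = {Kiri, Mika}; Strategy = {}; Quality = {}

From (3): Mika ∈ Testing.
From (5): Kiri ∈ Testing.
(1): Mika ∉ Quality.
(2) (exactly one): Eitan ∉ Testing.
(4): Vikram matches Eitan: Vikram ∉ Testing.
Suppose Mika ∈ Strategy: no assignment then satisfies all the clues, so Mika ∉ Strategy.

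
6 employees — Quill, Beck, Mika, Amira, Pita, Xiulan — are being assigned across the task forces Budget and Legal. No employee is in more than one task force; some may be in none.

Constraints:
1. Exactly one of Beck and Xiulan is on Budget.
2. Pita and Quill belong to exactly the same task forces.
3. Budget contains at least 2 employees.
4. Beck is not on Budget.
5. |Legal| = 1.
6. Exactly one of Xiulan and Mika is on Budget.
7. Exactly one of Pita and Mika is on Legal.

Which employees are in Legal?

Legal = {Mika}

From (4): Beck ∉ Budget.
(1) (exactly one): Xiulan ∈ Budget.
(6) (exactly one): Mika ∉ Budget.
Suppose Quill ∈ Legal: no assignment then satisfies all the clues, so Quill ∉ Legal.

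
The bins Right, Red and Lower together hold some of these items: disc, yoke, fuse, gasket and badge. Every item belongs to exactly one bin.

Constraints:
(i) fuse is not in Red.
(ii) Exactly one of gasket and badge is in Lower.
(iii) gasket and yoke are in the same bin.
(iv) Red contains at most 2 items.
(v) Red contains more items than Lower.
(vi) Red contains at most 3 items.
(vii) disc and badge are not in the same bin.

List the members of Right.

From (i): fuse ∉ Red.
Suppose disc ∉ Right: no assignment then satisfies all the clues, so disc ∈ Right.

Right = {disc, fuse}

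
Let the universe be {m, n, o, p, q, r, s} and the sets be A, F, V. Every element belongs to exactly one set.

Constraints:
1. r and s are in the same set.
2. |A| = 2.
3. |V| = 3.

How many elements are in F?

2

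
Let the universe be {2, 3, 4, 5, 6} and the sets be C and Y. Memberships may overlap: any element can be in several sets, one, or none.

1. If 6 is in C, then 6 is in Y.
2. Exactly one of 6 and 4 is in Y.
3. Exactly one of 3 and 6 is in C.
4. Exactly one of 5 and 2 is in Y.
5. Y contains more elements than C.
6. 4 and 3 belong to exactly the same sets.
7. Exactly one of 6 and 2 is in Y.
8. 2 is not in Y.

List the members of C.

C = {6}

From (8): 2 ∉ Y.
(4) (exactly one): 5 ∈ Y.
(7) (exactly one): 6 ∈ Y.
(2) (exactly one): 4 ∉ Y.
(6): 3 matches 4: 3 ∉ Y.
Suppose 2 ∈ C: no assignment then satisfies all the clues, so 2 ∉ C.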